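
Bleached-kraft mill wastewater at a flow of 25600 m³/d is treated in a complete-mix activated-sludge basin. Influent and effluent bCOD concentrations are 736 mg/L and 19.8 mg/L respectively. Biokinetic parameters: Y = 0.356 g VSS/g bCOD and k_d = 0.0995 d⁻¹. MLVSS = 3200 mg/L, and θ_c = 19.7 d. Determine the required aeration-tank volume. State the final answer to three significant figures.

V ≈ 13600 m³

Rearranging the biomass balance for a CMAS with decay, V = Y·Q·ΔS·θ_c / [X·(1+k_d θ_c)] = 0.356 × 25600 × (736 − 19.8) × 19.7 / [3200 × (1 + 0.0995 × 19.7)] = 1.29×10^8 / 9472 = 13575 m³.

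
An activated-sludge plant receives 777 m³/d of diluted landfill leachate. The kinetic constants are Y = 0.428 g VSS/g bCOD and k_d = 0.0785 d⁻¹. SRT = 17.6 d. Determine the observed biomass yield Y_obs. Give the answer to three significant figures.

Observed yield with endogenous decay: Y_obs = Y / (1 + k_d·θ_c) = 0.428 / (1 + 0.0785 × 17.6) = 0.428 / 2.382 = 0.1797 g VSS/g bCOD.

Y_obs ≈ 0.180 g VSS/g bCOD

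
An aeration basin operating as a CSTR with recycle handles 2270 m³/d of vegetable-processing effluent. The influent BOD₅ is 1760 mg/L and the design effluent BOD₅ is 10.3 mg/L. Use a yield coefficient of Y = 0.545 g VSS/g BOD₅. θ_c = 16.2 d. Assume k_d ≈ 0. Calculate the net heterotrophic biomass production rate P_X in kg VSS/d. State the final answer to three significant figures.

P_X ≈ 2160 kg VSS/d

With endogenous decay neglected, the observed yield equals the true yield: Y_obs = Y = 0.545 g VSS/g BOD₅.
Substrate removed = Q·(S₀ − S) = 2270 m³/d × (1760 − 10.3) g/m³ = 3.97×10^6 g/d = 3972 kg/d.
P_X = Y_obs · Q(S₀ − S) = 0.5450 × 3972 = 2165 kg VSS/d.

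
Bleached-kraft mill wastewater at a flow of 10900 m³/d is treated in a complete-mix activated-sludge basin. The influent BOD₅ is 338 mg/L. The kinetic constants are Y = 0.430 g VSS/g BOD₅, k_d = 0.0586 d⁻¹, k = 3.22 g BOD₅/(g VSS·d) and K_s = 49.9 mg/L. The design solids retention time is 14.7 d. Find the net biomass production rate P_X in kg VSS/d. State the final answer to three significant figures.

P_X ≈ 838 kg VSS/d

Effluent substrate depends only on kinetics and SRT: S = K_s(1 + k_d θ_c) / [θ_c(Yk − k_d) − 1] = 49.9 × (1 + 0.0586 × 14.7) / [14.7 × (0.430 × 3.22 − 0.0586) − 1] = 92.88 / 18.49 = 5.023 mg/L.
Correct the yield for decay: Y_obs = Y/(1 + k_d θ_c) = 0.430 / (1 + 0.0586 × 14.7) = 0.430 / 1.861 = 0.2310.
Mass of BOD₅ removed per day: Q(S₀ − S) = 10900 × 333.0 g/m³ = 3629 kg/d.
So the net sludge growth is P_X = 0.2310 × 3629 = 838.4 kg VSS/d.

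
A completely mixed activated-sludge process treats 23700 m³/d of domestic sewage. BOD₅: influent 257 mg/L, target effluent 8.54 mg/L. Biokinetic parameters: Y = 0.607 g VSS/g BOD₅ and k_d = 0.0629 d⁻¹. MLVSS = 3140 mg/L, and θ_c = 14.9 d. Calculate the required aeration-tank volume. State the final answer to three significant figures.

V ≈ 8760 m³

Steady-state biomass mass balance: V·X·(1 + k_d·θ_c) = Y·Q·(S₀ − S)·θ_c, so V = 0.607 × 23700 × (257 − 8.54) × 14.9 / [3140 × (1 + 0.0629 × 14.9)] = 5.33×10^7 / 6083 = 8755 m³.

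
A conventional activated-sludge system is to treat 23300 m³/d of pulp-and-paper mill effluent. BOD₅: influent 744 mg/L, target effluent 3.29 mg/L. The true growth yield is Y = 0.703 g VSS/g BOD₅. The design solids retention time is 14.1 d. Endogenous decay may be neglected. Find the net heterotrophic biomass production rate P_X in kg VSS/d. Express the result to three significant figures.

P_X ≈ 12100 kg VSS/d

No decay correction is needed, so Y_obs = Y = 0.703.
Q·(S₀ − S) = 23300 × (744 − 3.29) × 10⁻³ = 17259 kg/d removed.
So the net sludge growth is P_X = 0.7030 × 17259 = 12133 kg VSS/d.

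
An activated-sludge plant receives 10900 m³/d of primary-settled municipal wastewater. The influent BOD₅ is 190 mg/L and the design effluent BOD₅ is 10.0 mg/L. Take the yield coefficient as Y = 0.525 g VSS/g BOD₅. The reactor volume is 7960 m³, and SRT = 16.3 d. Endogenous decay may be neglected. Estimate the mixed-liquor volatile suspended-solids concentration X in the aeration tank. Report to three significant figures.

X ≈ 2110 mg/L

X = Y·Q·ΔS·θ_c / V = 0.525 × 10900 × (190 − 10.0) × 16.3 / 7960 = 2109 mg/L.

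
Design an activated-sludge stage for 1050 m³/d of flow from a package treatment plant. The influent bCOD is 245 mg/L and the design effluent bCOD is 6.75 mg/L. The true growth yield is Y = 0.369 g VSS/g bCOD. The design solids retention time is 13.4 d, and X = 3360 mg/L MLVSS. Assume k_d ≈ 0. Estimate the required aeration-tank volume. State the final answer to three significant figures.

V·X = Y·Q·ΔS·θ_c gives V = 0.369 × 1050 × (245 − 6.75) × 13.4 / 3360 = 368.1 m³.

V ≈ 368 m³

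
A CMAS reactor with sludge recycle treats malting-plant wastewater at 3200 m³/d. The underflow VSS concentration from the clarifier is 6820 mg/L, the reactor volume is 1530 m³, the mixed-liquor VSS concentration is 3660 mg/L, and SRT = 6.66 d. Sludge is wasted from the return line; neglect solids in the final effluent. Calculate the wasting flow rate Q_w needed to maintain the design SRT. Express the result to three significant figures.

Q_w = (V·X)/(θ_c X_r) = 1530 × 3660 / (6.66 × 6820) = 123.3 m³/d.

Q_w ≈ 123 m³/d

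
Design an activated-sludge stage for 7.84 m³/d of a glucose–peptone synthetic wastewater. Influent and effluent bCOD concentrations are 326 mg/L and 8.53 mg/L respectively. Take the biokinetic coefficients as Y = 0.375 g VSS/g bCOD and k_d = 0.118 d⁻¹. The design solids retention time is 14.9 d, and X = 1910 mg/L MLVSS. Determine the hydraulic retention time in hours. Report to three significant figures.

Steady-state biomass mass balance: V·X·(1 + k_d·θ_c) = Y·Q·(S₀ − S)·θ_c, so V = 0.375 × 7.84 × (326 − 8.53) × 14.9 / [1910 × (1 + 0.118 × 14.9)] = 1.39×10^4 / 5268 = 2.640 m³.
Hydraulic retention time τ = V/Q = 2.640 / 7.84 = 0.3367 d = 8.081 h.

τ ≈ 8.08 h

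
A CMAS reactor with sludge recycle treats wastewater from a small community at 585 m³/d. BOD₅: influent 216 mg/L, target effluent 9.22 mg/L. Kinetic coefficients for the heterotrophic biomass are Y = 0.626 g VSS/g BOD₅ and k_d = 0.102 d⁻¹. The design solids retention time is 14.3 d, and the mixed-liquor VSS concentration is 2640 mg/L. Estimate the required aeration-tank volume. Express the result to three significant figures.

V ≈ 167 m³

Steady-state biomass mass balance: V·X·(1 + k_d·θ_c) = Y·Q·(S₀ − S)·θ_c, so V = 0.626 × 585 × (216 − 9.22) × 14.3 / [2640 × (1 + 0.102 × 14.3)] = 1.08×10^6 / 6491 = 166.8 m³.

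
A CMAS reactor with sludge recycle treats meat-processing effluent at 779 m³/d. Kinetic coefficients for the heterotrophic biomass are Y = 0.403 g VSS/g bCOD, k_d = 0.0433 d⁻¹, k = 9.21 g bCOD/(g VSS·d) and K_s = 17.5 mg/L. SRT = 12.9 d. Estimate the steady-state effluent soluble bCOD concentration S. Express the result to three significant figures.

S ≈ 0.589 mg/L

From the Monod/SRT balance for a CMAS, S = K_s·(1+k_d θ_c)/[θ_c·(Y k − k_d) − 1] = 17.5 × (1 + 0.0433 × 12.9) / [12.9 × (0.403 × 9.21 − 0.0433) − 1] = 27.27 / 46.32 = 0.5888 mg/L.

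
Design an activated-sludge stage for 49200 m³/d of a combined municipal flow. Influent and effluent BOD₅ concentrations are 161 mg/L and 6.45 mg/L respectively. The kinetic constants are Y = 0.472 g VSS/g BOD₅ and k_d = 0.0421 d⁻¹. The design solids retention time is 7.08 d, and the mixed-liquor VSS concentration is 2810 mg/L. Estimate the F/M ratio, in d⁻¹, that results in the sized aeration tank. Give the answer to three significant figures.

Steady-state biomass mass balance: V·X·(1 + k_d·θ_c) = Y·Q·(S₀ − S)·θ_c, so V = 0.472 × 49200 × (161 − 6.45) × 7.08 / [2810 × (1 + 0.0421 × 7.08)] = 2.54×10^7 / 3648 = 6966 m³.
F/M = Q·S₀ / (V·X) = 49200 × 161 / (6966 × 2810) = 0.4046 g BOD₅·(g VSS·d)⁻¹.

F/M ≈ 0.405 d⁻¹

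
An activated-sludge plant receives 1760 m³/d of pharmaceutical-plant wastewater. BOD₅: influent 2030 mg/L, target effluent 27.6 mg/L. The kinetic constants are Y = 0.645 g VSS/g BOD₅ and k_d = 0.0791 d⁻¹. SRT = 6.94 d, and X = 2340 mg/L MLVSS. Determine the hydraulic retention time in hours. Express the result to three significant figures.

Steady-state biomass mass balance: V·X·(1 + k_d·θ_c) = Y·Q·(S₀ − S)·θ_c, so V = 0.645 × 1760 × (2030 − 27.6) × 6.94 / [2340 × (1 + 0.0791 × 6.94)] = 1.58×10^7 / 3625 = 4352 m³.
HRT = V/Q = 4352 m³ / 1760 m³·d⁻¹ = 2.473 d × 24 = 59.35 h.

τ ≈ 59.4 h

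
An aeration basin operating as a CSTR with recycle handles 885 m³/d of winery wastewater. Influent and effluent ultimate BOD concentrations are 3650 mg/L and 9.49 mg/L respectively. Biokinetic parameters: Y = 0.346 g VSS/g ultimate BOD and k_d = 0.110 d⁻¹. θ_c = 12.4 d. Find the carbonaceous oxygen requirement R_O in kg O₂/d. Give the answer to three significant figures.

Y_obs = Y / (1 + k_d θ_c) = 0.346 / (1 + 0.110 × 12.4) = 0.346 / 2.364 = 0.1464.
Q·(S₀ − S) = 885 × (3650 − 9.49) × 10⁻³ = 3222 kg/d removed.
Net sludge production P_X = 0.1464 × 3222 = 471.6 kg VSS/d.
R_O = Q·ΔS − 1.42 P_X = 3222 − 669.6 = 2552 kg O₂/d.

R_O ≈ 2550 kg O₂/d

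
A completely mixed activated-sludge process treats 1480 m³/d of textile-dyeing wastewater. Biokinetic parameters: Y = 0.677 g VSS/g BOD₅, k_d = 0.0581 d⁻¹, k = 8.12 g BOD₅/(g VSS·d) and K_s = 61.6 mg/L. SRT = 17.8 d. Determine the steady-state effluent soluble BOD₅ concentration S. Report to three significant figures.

S ≈ 1.31 mg/L

Effluent substrate depends only on kinetics and SRT: S = K_s(1 + k_d θ_c) / [θ_c(Yk − k_d) − 1] = 61.6 × (1 + 0.0581 × 17.8) / [17.8 × (0.677 × 8.12 − 0.0581) − 1] = 125.3 / 95.82 = 1.308 mg/L.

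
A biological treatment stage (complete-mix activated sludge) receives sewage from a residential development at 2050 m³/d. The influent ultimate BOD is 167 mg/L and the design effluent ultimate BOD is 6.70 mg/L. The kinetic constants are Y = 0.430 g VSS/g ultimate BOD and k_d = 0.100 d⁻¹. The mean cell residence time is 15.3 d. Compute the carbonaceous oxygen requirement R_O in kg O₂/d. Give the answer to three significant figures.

R_O ≈ 249 kg O₂/d

Correct the yield for decay: Y_obs = Y/(1 + k_d θ_c) = 0.430 / (1 + 0.100 × 15.3) = 0.430 / 2.530 = 0.1700.
Mass of ultimate BOD removed per day: Q(S₀ − S) = 2050 × 160.3 g/m³ = 328.6 kg/d.
P_X = Y_obs·Q·(S₀ − S) = 0.1700 × 328.6 = 55.85 kg VSS/d.
Carbonaceous O₂ demand = substrate oxidised − cell-mass equivalent = 328.6 − 1.42 × 55.85 = 249.3 kg O₂/d.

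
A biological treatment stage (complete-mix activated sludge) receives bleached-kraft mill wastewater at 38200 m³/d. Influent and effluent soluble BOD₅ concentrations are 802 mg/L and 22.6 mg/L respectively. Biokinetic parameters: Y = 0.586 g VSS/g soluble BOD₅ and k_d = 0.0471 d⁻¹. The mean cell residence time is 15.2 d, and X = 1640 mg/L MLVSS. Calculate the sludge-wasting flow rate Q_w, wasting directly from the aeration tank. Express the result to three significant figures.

Q_w ≈ 6200 m³/d

Steady-state biomass mass balance: V·X·(1 + k_d·θ_c) = Y·Q·(S₀ − S)·θ_c, so V = 0.586 × 38200 × (802 − 22.6) × 15.2 / [1640 × (1 + 0.0471 × 15.2)] = 2.65×10^8 / 2814 = 94238 m³.
Wasting from the aeration tank: Q_w = V / θ_c = 94238 / 15.2 = 6200 m³/d.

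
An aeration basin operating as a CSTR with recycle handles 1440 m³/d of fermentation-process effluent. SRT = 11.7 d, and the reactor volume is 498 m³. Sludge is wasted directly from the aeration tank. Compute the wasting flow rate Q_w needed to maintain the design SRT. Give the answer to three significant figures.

With mixed-liquor wasting, θ_c = V/Q_w, so Q_w = V/θ_c = 498.0/11.7 = 42.56 m³/d.

Q_w ≈ 42.6 m³/d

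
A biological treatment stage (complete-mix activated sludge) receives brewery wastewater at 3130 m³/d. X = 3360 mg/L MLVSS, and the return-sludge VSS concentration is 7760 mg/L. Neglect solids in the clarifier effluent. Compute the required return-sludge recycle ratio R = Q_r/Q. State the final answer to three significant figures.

Solids balance on the clarifier gives (1+R)X = R·X_r, so R = X/(X_r − X) = 3360 / (7760 − 3360) = 0.7636.

R ≈ 0.764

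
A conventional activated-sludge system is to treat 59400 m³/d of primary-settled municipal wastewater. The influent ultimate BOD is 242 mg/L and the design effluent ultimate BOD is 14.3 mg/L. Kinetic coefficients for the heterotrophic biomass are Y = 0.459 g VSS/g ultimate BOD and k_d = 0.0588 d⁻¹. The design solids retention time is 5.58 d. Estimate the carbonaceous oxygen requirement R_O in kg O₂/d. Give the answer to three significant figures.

Observed yield with endogenous decay: Y_obs = Y / (1 + k_d·θ_c) = 0.459 / (1 + 0.0588 × 5.58) = 0.459 / 1.328 = 0.3456 g VSS/g ultimate BOD.
ΔS = 242 − 14.3 = 227.7 mg/L, so the substrate removal rate is 59400 × 227.7/1000 = 13525 kg ultimate BOD/d.
P_X = Y_obs·Q·(S₀ − S) = 0.3456 × 13525 = 4674 kg VSS/d.
R_O = Q·(S₀ − S) − 1.42·P_X = 13525 − 1.42 × 4674 = 6888 kg O₂/d.

R_O ≈ 6890 kg O₂/d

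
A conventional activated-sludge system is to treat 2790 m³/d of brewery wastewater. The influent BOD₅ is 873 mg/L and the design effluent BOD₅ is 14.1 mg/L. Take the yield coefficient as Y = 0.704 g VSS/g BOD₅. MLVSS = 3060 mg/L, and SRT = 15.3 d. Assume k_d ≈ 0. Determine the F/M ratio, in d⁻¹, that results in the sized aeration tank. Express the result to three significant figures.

F/M ≈ 0.0944 d⁻¹

V·X = Y·Q·ΔS·θ_c gives V = 0.704 × 2790 × (873 − 14.1) × 15.3 / 3060 = 8435 m³.
F/M = applied load / biomass = Q·S₀/(V·X) = 2790 × 873 / (8435 × 3060) = 0.09436 d⁻¹.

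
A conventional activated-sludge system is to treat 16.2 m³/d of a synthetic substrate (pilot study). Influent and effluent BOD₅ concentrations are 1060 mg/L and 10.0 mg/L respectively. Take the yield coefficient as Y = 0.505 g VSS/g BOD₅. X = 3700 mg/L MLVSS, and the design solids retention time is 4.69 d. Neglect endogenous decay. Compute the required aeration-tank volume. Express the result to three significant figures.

V ≈ 10.9 m³

V·X = Y·Q·ΔS·θ_c gives V = 0.505 × 16.2 × (1060 − 10.0) × 4.69 / 3700 = 10.89 m³.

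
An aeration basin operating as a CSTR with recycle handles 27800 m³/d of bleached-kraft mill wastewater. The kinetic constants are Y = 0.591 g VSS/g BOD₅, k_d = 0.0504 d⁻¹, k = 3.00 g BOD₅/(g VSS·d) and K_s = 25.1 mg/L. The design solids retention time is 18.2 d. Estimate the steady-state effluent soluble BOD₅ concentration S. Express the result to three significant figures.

From the Monod/SRT balance for a CMAS, S = K_s·(1+k_d θ_c)/[θ_c·(Y k − k_d) − 1] = 25.1 × (1 + 0.0504 × 18.2) / [18.2 × (0.591 × 3.00 − 0.0504) − 1] = 48.12 / 30.35 = 1.586 mg/L.

S ≈ 1.59 mg/L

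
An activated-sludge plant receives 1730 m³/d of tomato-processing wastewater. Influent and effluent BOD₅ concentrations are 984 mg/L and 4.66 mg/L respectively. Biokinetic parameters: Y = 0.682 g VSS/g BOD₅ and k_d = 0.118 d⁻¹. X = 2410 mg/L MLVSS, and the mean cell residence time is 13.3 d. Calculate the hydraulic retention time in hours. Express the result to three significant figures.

τ ≈ 34.4 h

From the SRT design equation V = Y Q (S₀−S) θ_c / [X (1 + k_d θ_c)] = 0.682 × 1730 × (984 − 4.66) × 13.3 / [2410 × (1 + 0.118 × 13.3)] = 1.54×10^7 / 6192 = 2482 m³.
Hydraulic retention time τ = V/Q = 2482 / 1730 = 1.435 d = 34.43 h.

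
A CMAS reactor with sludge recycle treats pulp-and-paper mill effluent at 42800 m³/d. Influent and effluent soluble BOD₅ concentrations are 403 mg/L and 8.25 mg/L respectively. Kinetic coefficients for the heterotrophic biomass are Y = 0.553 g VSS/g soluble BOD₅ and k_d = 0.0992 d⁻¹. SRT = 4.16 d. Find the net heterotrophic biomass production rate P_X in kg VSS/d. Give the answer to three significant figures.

P_X ≈ 6610 kg VSS/d

Observed yield with endogenous decay: Y_obs = Y / (1 + k_d·θ_c) = 0.553 / (1 + 0.0992 × 4.16) = 0.553 / 1.413 = 0.3915 g VSS/g soluble BOD₅.
Mass of soluble BOD₅ removed per day: Q(S₀ − S) = 42800 × 394.8 g/m³ = 16895 kg/d.
Biomass produced: P_X = Y_obs·Q·ΔS = 0.3915 × 16895 ≈ 6614 kg VSS/d.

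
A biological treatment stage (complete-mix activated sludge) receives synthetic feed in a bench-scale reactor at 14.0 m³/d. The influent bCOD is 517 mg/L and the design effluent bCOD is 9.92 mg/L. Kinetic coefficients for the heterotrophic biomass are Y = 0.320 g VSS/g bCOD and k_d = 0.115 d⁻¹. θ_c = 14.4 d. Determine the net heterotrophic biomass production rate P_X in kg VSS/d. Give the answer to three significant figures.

Y_obs = Y / (1 + k_d θ_c) = 0.320 / (1 + 0.115 × 14.4) = 0.320 / 2.656 = 0.1205.
Substrate removed = Q·(S₀ − S) = 14.0 m³/d × (517 − 9.92) g/m³ = 7.1×10^3 g/d = 7.099 kg/d.
Net biomass production P_X = Y_obs × Q·(S₀ − S) = 0.1205 × 7.099 = 0.8553 kg VSS/d.

P_X ≈ 0.855 kg VSS/d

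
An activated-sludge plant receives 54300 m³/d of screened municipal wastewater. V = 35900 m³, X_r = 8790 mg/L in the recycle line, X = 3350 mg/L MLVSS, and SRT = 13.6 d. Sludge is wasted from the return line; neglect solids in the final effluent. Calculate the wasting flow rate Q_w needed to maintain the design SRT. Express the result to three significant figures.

Q_w = (V·X)/(θ_c X_r) = 35900 × 3350 / (13.6 × 8790) = 1006 m³/d.

Q_w ≈ 1010 m³/d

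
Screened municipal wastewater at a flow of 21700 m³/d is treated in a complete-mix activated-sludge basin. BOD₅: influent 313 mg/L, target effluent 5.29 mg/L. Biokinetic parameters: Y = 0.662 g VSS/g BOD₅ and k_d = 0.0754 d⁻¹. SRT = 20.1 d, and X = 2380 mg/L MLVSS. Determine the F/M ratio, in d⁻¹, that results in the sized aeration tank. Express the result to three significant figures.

F/M ≈ 0.192 d⁻¹

From the SRT design equation V = Y Q (S₀−S) θ_c / [X (1 + k_d θ_c)] = 0.662 × 21700 × (313 − 5.29) × 20.1 / [2380 × (1 + 0.0754 × 20.1)] = 8.88×10^7 / 5987 = 14840 m³.
F/M = Q·S₀ / (V·X) = 21700 × 313 / (14840 × 2380) = 0.1923 g BOD₅·(g VSS·d)⁻¹.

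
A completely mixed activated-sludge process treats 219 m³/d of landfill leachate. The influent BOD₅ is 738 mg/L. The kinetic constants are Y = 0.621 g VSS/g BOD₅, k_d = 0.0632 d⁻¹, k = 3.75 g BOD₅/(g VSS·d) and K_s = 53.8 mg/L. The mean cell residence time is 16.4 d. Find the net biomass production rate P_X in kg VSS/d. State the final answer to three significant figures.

For a completely mixed reactor with recycle the Lawrence–McCarty relation gives S = K_s·(1 + k_d·θ_c) / [θ_c·(Y·k − k_d) − 1] = 53.8 × (1 + 0.0632 × 16.4) / [16.4 × (0.621 × 3.75 − 0.0632) − 1] = 109.6 / 36.16 = 3.030 mg/L.
Y_obs = Y / (1 + k_d θ_c) = 0.621 / (1 + 0.0632 × 16.4) = 0.621 / 2.036 = 0.3049.
Mass of BOD₅ removed per day: Q(S₀ − S) = 219 × 735.0 g/m³ = 161.0 kg/d.
Net biomass production P_X = Y_obs × Q·(S₀ − S) = 0.3049 × 161.0 = 49.08 kg VSS/d.

P_X ≈ 49.1 kg VSS/d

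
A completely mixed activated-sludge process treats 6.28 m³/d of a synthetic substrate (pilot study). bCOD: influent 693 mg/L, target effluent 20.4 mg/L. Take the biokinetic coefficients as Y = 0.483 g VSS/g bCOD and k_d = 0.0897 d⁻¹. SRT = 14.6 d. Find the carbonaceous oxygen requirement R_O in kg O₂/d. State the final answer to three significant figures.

Observed yield with endogenous decay: Y_obs = Y / (1 + k_d·θ_c) = 0.483 / (1 + 0.0897 × 14.6) = 0.483 / 2.310 = 0.2091 g VSS/g bCOD.
Mass of bCOD removed per day: Q(S₀ − S) = 6.28 × 672.6 g/m³ = 4.224 kg/d.
Net sludge production P_X = 0.2091 × 4.224 = 0.8833 kg VSS/d.
Carbonaceous O₂ demand = substrate oxidised − cell-mass equivalent = 4.224 − 1.42 × 0.8833 = 2.970 kg O₂/d.

R_O ≈ 2.97 kg O₂/d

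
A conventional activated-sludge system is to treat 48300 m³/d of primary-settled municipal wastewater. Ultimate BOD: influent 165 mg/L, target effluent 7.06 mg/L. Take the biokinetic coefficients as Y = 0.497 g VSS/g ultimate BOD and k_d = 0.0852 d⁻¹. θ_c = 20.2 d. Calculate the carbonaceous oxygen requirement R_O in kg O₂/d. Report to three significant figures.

Y_obs = Y / (1 + k_d θ_c) = 0.497 / (1 + 0.0852 × 20.2) = 0.497 / 2.721 = 0.1827.
Q·(S₀ − S) = 48300 × (165 − 7.06) × 10⁻³ = 7629 kg/d removed.
P_X = Y_obs·Q·(S₀ − S) = 0.1827 × 7629 = 1393 kg VSS/d.
R_O = Q·(S₀ − S) − 1.42·P_X = 7629 − 1.42 × 1393 = 5650 kg O₂/d.

R_O ≈ 5650 kg O₂/d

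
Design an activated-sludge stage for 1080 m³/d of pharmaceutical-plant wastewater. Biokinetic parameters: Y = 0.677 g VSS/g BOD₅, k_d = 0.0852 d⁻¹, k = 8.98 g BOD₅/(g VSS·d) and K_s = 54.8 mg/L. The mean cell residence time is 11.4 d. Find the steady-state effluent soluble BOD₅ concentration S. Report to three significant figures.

S ≈ 1.60 mg/L

From the Monod/SRT balance for a CMAS, S = K_s·(1+k_d θ_c)/[θ_c·(Y k − k_d) − 1] = 54.8 × (1 + 0.0852 × 11.4) / [11.4 × (0.677 × 8.98 − 0.0852) − 1] = 108.0 / 67.33 = 1.604 mg/L.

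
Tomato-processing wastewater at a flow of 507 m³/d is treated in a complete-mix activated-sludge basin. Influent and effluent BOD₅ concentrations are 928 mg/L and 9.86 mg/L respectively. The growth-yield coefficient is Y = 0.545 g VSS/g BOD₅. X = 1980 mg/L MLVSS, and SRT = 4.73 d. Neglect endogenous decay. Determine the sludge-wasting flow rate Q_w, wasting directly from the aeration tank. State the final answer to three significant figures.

Q_w ≈ 128 m³/d

V·X = Y·Q·ΔS·θ_c gives V = 0.545 × 507 × (928 − 9.86) × 4.73 / 1980 = 606.1 m³.
With mixed-liquor wasting, θ_c = V/Q_w, so Q_w = V/θ_c = 606.1/4.73 = 128.1 m³/d.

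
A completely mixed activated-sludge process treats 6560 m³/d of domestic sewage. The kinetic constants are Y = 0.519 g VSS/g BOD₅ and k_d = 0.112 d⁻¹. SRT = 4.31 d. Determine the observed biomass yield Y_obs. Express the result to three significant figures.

Correct the yield for decay: Y_obs = Y/(1 + k_d θ_c) = 0.519 / (1 + 0.112 × 4.31) = 0.519 / 1.483 = 0.3500.

Y_obs ≈ 0.350 g VSS/g BOD₅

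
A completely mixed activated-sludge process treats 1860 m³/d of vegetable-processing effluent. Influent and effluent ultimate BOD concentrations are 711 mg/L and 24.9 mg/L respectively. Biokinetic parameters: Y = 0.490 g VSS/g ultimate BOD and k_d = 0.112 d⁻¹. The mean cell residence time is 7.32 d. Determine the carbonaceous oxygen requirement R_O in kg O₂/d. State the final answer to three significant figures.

R_O ≈ 788 kg O₂/d

Correct the yield for decay: Y_obs = Y/(1 + k_d θ_c) = 0.490 / (1 + 0.112 × 7.32) = 0.490 / 1.820 = 0.2693.
ΔS = 711 − 24.9 = 686.1 mg/L, so the substrate removal rate is 1860 × 686.1/1000 = 1276 kg ultimate BOD/d.
P_X = Y_obs·Q·(S₀ − S) = 0.2693 × 1276 = 343.6 kg VSS/d.
R_O = Q·(S₀ − S) − 1.42·P_X = 1276 − 1.42 × 343.6 = 788.2 kg O₂/d.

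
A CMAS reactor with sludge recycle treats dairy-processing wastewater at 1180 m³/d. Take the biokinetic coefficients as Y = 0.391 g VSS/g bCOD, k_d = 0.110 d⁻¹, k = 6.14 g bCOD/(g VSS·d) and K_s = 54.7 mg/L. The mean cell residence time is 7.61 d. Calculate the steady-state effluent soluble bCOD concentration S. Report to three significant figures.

For a completely mixed reactor with recycle the Lawrence–McCarty relation gives S = K_s·(1 + k_d·θ_c) / [θ_c·(Y·k − k_d) − 1] = 54.7 × (1 + 0.110 × 7.61) / [7.61 × (0.391 × 6.14 − 0.110) − 1] = 100.5 / 16.43 = 6.115 mg/L.

S ≈ 6.12 mg/L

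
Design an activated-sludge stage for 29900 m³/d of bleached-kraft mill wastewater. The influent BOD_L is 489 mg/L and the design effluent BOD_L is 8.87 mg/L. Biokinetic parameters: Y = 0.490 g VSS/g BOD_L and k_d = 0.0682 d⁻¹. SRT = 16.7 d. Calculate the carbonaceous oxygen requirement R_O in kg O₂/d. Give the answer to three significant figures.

Y_obs = Y / (1 + k_d θ_c) = 0.490 / (1 + 0.0682 × 16.7) = 0.490 / 2.139 = 0.2291.
ΔS = 489 − 8.87 = 480.1 mg/L, so the substrate removal rate is 29900 × 480.1/1000 = 14356 kg BOD_L/d.
Biomass synthesised: P_X = Y_obs × 14356 = 3289 kg VSS/d.
R_O = Q·ΔS − 1.42 P_X = 14356 − 4670 = 9686 kg O₂/d.

R_O ≈ 9690 kg O₂/d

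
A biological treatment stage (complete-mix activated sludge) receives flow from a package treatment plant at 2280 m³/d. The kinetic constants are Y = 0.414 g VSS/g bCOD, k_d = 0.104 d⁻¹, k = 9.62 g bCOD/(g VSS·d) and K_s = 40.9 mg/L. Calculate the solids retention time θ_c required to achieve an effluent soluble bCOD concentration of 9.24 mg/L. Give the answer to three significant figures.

θ_c ≈ 1.59 d

From 1/θ_c = Y·k·S/(K_s + S) − k_d: Y·k·S/(K_s+S) = 0.414 × 9.62 × 9.24 / (40.9 + 9.24) = 0.7339 d⁻¹.
Then 1/θ_c = μ − k_d = 0.7339 − 0.104 = 0.6299 d⁻¹, giving θ_c = 1.587 d.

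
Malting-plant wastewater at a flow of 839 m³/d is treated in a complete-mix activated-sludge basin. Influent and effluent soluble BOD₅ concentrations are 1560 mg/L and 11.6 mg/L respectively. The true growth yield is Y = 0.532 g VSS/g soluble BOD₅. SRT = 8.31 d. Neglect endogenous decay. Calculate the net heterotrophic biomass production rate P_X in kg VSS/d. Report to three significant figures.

P_X ≈ 691 kg VSS/d

No decay correction is needed, so Y_obs = Y = 0.532.
Substrate removed = Q·(S₀ − S) = 839 m³/d × (1560 − 11.6) g/m³ = 1.3×10^6 g/d = 1299 kg/d.
Net biomass production P_X = Y_obs × Q·(S₀ − S) = 0.5320 × 1299 = 691.1 kg VSS/d.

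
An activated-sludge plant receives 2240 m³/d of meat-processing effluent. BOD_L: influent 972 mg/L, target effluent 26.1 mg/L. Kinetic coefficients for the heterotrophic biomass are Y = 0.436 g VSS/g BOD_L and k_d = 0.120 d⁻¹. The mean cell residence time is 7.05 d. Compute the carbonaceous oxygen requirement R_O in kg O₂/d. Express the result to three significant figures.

Y_obs = Y / (1 + k_d θ_c) = 0.436 / (1 + 0.120 × 7.05) = 0.436 / 1.846 = 0.2362.
Mass of BOD_L removed per day: Q(S₀ − S) = 2240 × 945.9 g/m³ = 2119 kg/d.
P_X = Y_obs·Q·(S₀ − S) = 0.2362 × 2119 = 500.4 kg VSS/d.
R_O = Q·(S₀ − S) − 1.42·P_X = 2119 − 1.42 × 500.4 = 1408 kg O₂/d.

R_O ≈ 1410 kg O₂/d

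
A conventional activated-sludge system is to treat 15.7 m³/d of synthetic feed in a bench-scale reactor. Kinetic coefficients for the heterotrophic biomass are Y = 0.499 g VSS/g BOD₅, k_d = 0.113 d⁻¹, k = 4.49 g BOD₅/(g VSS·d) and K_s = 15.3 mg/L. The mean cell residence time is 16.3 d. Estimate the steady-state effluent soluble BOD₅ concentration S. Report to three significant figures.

For a completely mixed reactor with recycle the Lawrence–McCarty relation gives S = K_s·(1 + k_d·θ_c) / [θ_c·(Y·k − k_d) − 1] = 15.3 × (1 + 0.113 × 16.3) / [16.3 × (0.499 × 4.49 − 0.113) − 1] = 43.48 / 33.68 = 1.291 mg/L.

S ≈ 1.29 mg/L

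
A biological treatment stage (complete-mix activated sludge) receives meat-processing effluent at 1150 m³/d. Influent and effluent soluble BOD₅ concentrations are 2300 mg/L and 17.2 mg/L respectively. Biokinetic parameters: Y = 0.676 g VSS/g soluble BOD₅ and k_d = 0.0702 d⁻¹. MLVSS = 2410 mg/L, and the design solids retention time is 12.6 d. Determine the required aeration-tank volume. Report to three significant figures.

Steady-state biomass mass balance: V·X·(1 + k_d·θ_c) = Y·Q·(S₀ − S)·θ_c, so V = 0.676 × 1150 × (2300 − 17.2) × 12.6 / [2410 × (1 + 0.0702 × 12.6)] = 2.24×10^7 / 4542 = 4923 m³.

V ≈ 4920 m³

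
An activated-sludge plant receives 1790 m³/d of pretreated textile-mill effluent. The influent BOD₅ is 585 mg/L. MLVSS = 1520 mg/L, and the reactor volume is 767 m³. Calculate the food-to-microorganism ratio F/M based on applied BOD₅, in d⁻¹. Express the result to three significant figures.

F/M ≈ 0.898 d⁻¹

F/M = applied load / biomass = Q·S₀/(V·X) = 1790 × 585 / (767.0 × 1520) = 0.8982 d⁻¹.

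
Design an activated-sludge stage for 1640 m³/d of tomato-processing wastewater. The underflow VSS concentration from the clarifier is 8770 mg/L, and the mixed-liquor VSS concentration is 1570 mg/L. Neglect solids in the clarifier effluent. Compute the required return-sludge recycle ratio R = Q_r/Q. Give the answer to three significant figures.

Mass balance around the secondary clarifier (neglecting effluent solids): R = X / (X_r − X) = 1570 / (8770 − 1570) = 0.2181.

R ≈ 0.218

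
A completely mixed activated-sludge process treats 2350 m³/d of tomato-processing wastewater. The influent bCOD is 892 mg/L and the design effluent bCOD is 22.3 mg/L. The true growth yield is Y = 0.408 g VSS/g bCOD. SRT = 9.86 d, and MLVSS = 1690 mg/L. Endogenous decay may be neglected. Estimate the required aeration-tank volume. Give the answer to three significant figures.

V ≈ 4870 m³

V·X = Y·Q·ΔS·θ_c gives V = 0.408 × 2350 × (892 − 22.3) × 9.86 / 1690 = 4865 m³.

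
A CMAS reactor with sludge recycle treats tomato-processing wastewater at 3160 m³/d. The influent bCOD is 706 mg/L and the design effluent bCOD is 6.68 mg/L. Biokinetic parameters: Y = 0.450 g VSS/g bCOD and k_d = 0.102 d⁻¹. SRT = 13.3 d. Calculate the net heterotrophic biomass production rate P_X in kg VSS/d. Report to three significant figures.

P_X ≈ 422 kg VSS/d

Observed yield with endogenous decay: Y_obs = Y / (1 + k_d·θ_c) = 0.450 / (1 + 0.102 × 13.3) = 0.450 / 2.357 = 0.1910 g VSS/g bCOD.
ΔS = 706 − 6.68 = 699.3 mg/L, so the substrate removal rate is 3160 × 699.3/1000 = 2210 kg bCOD/d.
Biomass produced: P_X = Y_obs·Q·ΔS = 0.1910 × 2210 ≈ 422.0 kg VSS/d.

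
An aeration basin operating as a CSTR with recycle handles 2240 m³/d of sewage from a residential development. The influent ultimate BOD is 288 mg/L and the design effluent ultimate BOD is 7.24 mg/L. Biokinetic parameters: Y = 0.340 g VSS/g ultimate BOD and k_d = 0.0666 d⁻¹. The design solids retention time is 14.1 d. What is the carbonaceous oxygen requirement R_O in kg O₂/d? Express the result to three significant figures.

Observed yield with endogenous decay: Y_obs = Y / (1 + k_d·θ_c) = 0.340 / (1 + 0.0666 × 14.1) = 0.340 / 1.939 = 0.1753 g VSS/g ultimate BOD.
ΔS = 288 − 7.24 = 280.8 mg/L, so the substrate removal rate is 2240 × 280.8/1000 = 628.9 kg ultimate BOD/d.
Biomass synthesised: P_X = Y_obs × 628.9 = 110.3 kg VSS/d.
R_O = Q·(S₀ − S) − 1.42·P_X = 628.9 − 1.42 × 110.3 = 472.3 kg O₂/d.

R_O ≈ 472 kg O₂/d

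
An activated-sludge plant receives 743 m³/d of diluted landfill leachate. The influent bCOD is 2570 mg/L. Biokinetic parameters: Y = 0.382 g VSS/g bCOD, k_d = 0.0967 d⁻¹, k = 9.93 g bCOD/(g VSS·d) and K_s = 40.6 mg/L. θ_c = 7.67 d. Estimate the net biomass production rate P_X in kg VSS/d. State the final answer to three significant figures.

Effluent substrate depends only on kinetics and SRT: S = K_s(1 + k_d θ_c) / [θ_c(Yk − k_d) − 1] = 40.6 × (1 + 0.0967 × 7.67) / [7.67 × (0.382 × 9.93 − 0.0967) − 1] = 70.71 / 27.35 = 2.585 mg/L.
Correct the yield for decay: Y_obs = Y/(1 + k_d θ_c) = 0.382 / (1 + 0.0967 × 7.67) = 0.382 / 1.742 = 0.2193.
ΔS = 2570 − 2.59 = 2567 mg/L, so the substrate removal rate is 743 × 2567/1000 = 1908 kg bCOD/d.
So the net sludge growth is P_X = 0.2193 × 1908 = 418.4 kg VSS/d.

P_X ≈ 418 kg VSS/d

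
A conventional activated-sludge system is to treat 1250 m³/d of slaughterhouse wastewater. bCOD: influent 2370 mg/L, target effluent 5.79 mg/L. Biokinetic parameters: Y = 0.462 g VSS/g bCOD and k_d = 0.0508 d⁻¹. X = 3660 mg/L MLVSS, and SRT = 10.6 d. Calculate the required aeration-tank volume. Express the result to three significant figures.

From the SRT design equation V = Y Q (S₀−S) θ_c / [X (1 + k_d θ_c)] = 0.462 × 1250 × (2370 − 5.79) × 10.6 / [3660 × (1 + 0.0508 × 10.6)] = 1.45×10^7 / 5631 = 2570 m³.

V ≈ 2570 m³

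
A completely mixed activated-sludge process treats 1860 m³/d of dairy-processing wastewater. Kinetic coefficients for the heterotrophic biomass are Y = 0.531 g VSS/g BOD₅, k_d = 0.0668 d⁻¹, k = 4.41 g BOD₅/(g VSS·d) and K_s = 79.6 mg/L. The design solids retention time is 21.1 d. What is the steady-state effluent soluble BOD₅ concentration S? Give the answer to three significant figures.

From the Monod/SRT balance for a CMAS, S = K_s·(1+k_d θ_c)/[θ_c·(Y k − k_d) − 1] = 79.6 × (1 + 0.0668 × 21.1) / [21.1 × (0.531 × 4.41 − 0.0668) − 1] = 191.8 / 47.00 = 4.081 mg/L.

S ≈ 4.08 mg/L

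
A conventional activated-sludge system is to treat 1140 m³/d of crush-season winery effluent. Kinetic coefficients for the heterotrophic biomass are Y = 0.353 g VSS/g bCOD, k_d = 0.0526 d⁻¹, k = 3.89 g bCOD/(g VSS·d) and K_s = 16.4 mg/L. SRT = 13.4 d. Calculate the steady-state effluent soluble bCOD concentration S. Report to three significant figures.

For a completely mixed reactor with recycle the Lawrence–McCarty relation gives S = K_s·(1 + k_d·θ_c) / [θ_c·(Y·k − k_d) − 1] = 16.4 × (1 + 0.0526 × 13.4) / [13.4 × (0.353 × 3.89 − 0.0526) − 1] = 27.96 / 16.70 = 1.675 mg/L.

S ≈ 1.67 mg/L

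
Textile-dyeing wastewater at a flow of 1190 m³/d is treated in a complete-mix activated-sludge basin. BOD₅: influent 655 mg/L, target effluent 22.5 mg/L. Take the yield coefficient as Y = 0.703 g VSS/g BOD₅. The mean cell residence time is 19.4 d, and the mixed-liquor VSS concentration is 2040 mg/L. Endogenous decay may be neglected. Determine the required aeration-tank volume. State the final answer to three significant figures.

V·X = Y·Q·ΔS·θ_c gives V = 0.703 × 1190 × (655 − 22.5) × 19.4 / 2040 = 5032 m³.

V ≈ 5030 m³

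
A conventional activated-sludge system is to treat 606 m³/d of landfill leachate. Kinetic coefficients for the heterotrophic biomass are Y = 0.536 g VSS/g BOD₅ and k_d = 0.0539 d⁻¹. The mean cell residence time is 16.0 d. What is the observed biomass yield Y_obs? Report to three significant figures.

The observed yield is Y_obs = Y/(1 + k_d·θ_c) = 0.536 / (1 + 0.0539 × 16.0) = 0.536 / 1.862 = 0.2878 g VSS per g BOD₅ removed.

Y_obs ≈ 0.288 g VSS/g BOD₅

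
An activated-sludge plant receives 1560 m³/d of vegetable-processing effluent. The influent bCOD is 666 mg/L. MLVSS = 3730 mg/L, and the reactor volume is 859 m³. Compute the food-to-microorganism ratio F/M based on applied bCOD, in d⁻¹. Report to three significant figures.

F/M = applied load / biomass = Q·S₀/(V·X) = 1560 × 666 / (859.0 × 3730) = 0.3243 d⁻¹.

F/M ≈ 0.324 d⁻¹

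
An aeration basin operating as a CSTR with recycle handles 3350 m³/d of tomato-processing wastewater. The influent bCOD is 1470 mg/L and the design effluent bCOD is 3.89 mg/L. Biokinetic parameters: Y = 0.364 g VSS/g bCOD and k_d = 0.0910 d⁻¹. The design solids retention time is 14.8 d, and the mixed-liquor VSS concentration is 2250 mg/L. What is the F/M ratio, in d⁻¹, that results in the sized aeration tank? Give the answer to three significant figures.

F/M ≈ 0.437 d⁻¹

From the SRT design equation V = Y Q (S₀−S) θ_c / [X (1 + k_d θ_c)] = 0.364 × 3350 × (1470 − 3.89) × 14.8 / [2250 × (1 + 0.0910 × 14.8)] = 2.65×10^7 / 5280 = 5011 m³.
F/M = Q·S₀ / (V·X) = 3350 × 1470 / (5011 × 2250) = 0.4368 g bCOD·(g VSS·d)⁻¹.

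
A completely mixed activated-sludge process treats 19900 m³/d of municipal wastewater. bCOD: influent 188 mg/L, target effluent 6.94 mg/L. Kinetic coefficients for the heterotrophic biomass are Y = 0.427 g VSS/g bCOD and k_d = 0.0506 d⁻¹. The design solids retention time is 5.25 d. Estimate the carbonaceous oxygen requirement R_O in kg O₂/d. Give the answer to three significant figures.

Correct the yield for decay: Y_obs = Y/(1 + k_d θ_c) = 0.427 / (1 + 0.0506 × 5.25) = 0.427 / 1.266 = 0.3374.
ΔS = 188 − 6.94 = 181.1 mg/L, so the substrate removal rate is 19900 × 181.1/1000 = 3603 kg bCOD/d.
P_X = Y_obs·Q·(S₀ − S) = 0.3374 × 3603 = 1216 kg VSS/d.
Carbonaceous O₂ demand = substrate oxidised − cell-mass equivalent = 3603 − 1.42 × 1216 = 1877 kg O₂/d.

R_O ≈ 1880 kg O₂/d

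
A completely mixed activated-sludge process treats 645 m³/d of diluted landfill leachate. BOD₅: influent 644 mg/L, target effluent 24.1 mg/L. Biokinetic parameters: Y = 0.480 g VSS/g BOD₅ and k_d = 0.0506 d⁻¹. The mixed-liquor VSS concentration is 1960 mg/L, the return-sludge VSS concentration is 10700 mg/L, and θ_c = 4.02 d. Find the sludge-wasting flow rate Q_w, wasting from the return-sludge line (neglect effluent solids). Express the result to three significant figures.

Steady-state biomass mass balance: V·X·(1 + k_d·θ_c) = Y·Q·(S₀ − S)·θ_c, so V = 0.480 × 645 × (644 − 24.1) × 4.02 / [1960 × (1 + 0.0506 × 4.02)] = 7.72×10^5 / 2359 = 327.1 m³.
Q_w = (V·X)/(θ_c X_r) = 327.1 × 1960 / (4.02 × 10700) = 14.90 m³/d.

Q_w ≈ 14.9 m³/d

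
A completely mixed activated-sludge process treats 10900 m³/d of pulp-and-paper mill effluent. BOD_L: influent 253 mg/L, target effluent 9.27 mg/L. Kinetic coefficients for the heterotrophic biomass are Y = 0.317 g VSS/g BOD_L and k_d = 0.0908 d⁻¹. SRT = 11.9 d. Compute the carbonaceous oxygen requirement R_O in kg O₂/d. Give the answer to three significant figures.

R_O ≈ 2080 kg O₂/d

The observed yield is Y_obs = Y/(1 + k_d·θ_c) = 0.317 / (1 + 0.0908 × 11.9) = 0.317 / 2.081 = 0.1524 g VSS per g BOD_L removed.
ΔS = 253 − 9.27 = 243.7 mg/L, so the substrate removal rate is 10900 × 243.7/1000 = 2657 kg BOD_L/d.
Net sludge production P_X = 0.1524 × 2657 = 404.8 kg VSS/d.
R_O = Q·ΔS − 1.42 P_X = 2657 − 574.8 = 2082 kg O₂/d.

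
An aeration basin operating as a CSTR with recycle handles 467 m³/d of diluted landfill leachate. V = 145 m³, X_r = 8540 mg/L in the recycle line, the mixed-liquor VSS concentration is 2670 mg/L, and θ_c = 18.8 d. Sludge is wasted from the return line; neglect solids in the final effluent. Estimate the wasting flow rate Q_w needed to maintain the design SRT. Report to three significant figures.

Q_w = (V·X)/(θ_c X_r) = 145.0 × 2670 / (18.8 × 8540) = 2.411 m³/d.

Q_w ≈ 2.41 m³/d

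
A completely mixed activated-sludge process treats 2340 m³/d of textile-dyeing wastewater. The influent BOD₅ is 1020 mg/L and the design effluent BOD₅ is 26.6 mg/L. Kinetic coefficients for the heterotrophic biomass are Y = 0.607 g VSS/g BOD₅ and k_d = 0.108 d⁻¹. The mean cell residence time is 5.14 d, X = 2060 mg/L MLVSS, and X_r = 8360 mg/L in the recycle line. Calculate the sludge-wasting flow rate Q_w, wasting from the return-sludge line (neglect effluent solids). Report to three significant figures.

Q_w ≈ 109 m³/d

From the SRT design equation V = Y Q (S₀−S) θ_c / [X (1 + k_d θ_c)] = 0.607 × 2340 × (1020 − 26.6) × 5.14 / [2060 × (1 + 0.108 × 5.14)] = 7.25×10^6 / 3204 = 2264 m³.
θ_c = V·X/(Q_w·X_r) when wasting from the recycle, so Q_w = V·X/(θ_c·X_r) = 2264 × 2060 / (5.14 × 8360) = 108.5 m³/d.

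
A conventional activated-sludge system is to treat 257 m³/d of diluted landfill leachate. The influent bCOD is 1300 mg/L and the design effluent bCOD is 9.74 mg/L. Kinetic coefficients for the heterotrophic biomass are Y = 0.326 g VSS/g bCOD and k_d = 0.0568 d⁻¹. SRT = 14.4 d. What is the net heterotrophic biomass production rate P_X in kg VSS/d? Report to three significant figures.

The observed yield is Y_obs = Y/(1 + k_d·θ_c) = 0.326 / (1 + 0.0568 × 14.4) = 0.326 / 1.818 = 0.1793 g VSS per g bCOD removed.
Mass of bCOD removed per day: Q(S₀ − S) = 257 × 1290 g/m³ = 331.6 kg/d.
So the net sludge growth is P_X = 0.1793 × 331.6 = 59.46 kg VSS/d.

P_X ≈ 59.5 kg VSS/d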